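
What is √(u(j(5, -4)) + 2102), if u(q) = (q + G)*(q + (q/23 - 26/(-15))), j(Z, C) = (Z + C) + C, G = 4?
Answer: 2*√62506065/345 ≈ 45.832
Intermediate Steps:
j(Z, C) = Z + 2*C (j(Z, C) = (C + Z) + C = Z + 2*C)
u(q) = (4 + q)*(26/15 + 24*q/23) (u(q) = (q + 4)*(q + (q/23 - 26/(-15))) = (4 + q)*(q + (q*(1/23) - 26*(-1/15))) = (4 + q)*(q + (q/23 + 26/15)) = (4 + q)*(q + (26/15 + q/23)) = (4 + q)*(26/15 + 24*q/23))
√(u(j(5, -4)) + 2102) = √((104/15 + 24*(5 + 2*(-4))²/23 + 2038*(5 + 2*(-4))/345) + 2102) = √((104/15 + 24*(5 - 8)²/23 + 2038*(5 - 8)/345) + 2102) = √((104/15 + (24/23)*(-3)² + (2038/345)*(-3)) + 2102) = √((104/15 + (24/23)*9 - 2038/115) + 2102) = √((104/15 + 216/23 - 2038/115) + 2102) = √(-482/345 + 2102) = √(724708/345) = 2*√62506065/345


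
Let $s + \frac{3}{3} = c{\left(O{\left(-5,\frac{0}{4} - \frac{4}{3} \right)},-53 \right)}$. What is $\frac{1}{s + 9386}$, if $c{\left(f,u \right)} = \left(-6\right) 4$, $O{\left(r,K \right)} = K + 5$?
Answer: $\frac{1}{9361} \approx 0.00010683$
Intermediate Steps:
$O{\left(r,K \right)} = 5 + K$
$c{\left(f,u \right)} = -24$
$s = -25$ ($s = -1 - 24 = -25$)
$\frac{1}{s + 9386} = \frac{1}{-25 + 9386} = \frac{1}{9361}$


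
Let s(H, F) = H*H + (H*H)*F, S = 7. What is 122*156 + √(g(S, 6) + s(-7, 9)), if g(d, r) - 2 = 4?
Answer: 19032 + 4*√31 ≈ 19054.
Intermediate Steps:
g(d, r) = 6 (g(d, r) = 2 + 4 = 6)
s(H, F) = H² + F*H² (s(H, F) = H² + H²*F = H² + F*H²)
122*156 + √(g(S, 6) + s(-7, 9)) = 122*156 + √(6 + (-7)²*(1 + 9)) = 19032 + √(6 + 49*10) = 19032 + √(6 + 490) = 19032 + √496 = 19032 + 4*√31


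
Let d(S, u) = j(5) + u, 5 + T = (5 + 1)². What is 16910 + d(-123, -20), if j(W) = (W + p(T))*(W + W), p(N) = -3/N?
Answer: 525110/31 ≈ 16939.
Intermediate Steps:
T = 31 (T = -5 + (5 + 1)² = -5 + 6² = -5 + 36 = 31)
j(W) = 2*W*(-3/31 + W) (j(W) = (W - 3/31)*(W + W) = (W - 3*1/31)*(2*W) = (W - 3/31)*(2*W) = (-3/31 + W)*(2*W) = 2*W*(-3/31 + W))
d(S, u) = 1520/31 + u (d(S, u) = (2/31)*5*(-3 + 31*5) + u = (2/31)*5*(-3 + 155) + u = (2/31)*5*152 + u = 1520/31 + u)
16910 + d(-123, -20) = 16910 + (1520/31 - 20) = 16910 + 900/31 = 525110/31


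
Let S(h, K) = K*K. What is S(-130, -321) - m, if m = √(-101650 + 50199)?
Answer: 103041 - I*√51451 ≈ 1.0304e+5 - 226.83*I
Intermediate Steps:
S(h, K) = K²
m = I*√51451 (m = √(-51451) = I*√51451 ≈ 226.83*I)
S(-130, -321) - m = (-321)² - I*√51451 = 103041 - I*√51451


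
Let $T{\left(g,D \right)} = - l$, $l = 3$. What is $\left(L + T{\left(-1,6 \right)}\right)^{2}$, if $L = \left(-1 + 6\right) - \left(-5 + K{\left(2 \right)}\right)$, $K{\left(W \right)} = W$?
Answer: $25$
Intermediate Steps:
$T{\left(g,D \right)} = -3$ ($T{\left(g,D \right)} = \left(-1\right) 3 = -3$)
$L = 8$ ($L = \left(-1 + 6\right) + \left(5 - 2\right) = 5 + \left(5 - 2\right) = 5 + 3 = 8$)
$\left(L + T{\left(-1,6 \right)}\right)^{2} = \left(8 - 3\right)^{2} = 5^{2} = 25$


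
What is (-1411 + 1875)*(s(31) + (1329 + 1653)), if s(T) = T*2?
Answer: 1412416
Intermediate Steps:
s(T) = 2*T
(-1411 + 1875)*(s(31) + (1329 + 1653)) = (-1411 + 1875)*(2*31 + (1329 + 1653)) = 464*(62 + 2982) = 464*3044 = 1412416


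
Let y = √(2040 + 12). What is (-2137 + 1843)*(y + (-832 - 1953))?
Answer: 818790 - 1764*√57 ≈ 8.0547e+5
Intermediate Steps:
y = 6*√57 (y = √2052 = 6*√57 ≈ 45.299)
(-2137 + 1843)*(y + (-832 - 1953)) = (-2137 + 1843)*(6*√57 + (-832 - 1953)) = -294*(6*√57 - 2785) = -294*(-2785 + 6*√57) = 818790 - 1764*√57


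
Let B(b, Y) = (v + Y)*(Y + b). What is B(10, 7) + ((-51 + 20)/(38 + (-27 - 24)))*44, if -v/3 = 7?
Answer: -1730/13 ≈ -133.08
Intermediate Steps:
v = -21 (v = -3*7 = -21)
B(b, Y) = (-21 + Y)*(Y + b)
B(10, 7) + ((-51 + 20)/(38 + (-27 - 24)))*44 = (7² - 21*7 - 21*10 + 7*10) + ((-51 + 20)/(38 + (-27 - 24)))*44 = (49 - 147 - 210 + 70) - 31/(38 - 51)*44 = -238 - 31/(-13)*44 = -238 - 31*(-1/13)*44 = -238 + (31/13)*44 = -238 + 1364/13 = -1730/13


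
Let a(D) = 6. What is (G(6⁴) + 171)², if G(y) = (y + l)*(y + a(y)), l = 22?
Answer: 2945366466849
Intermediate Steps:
G(y) = (6 + y)*(22 + y) (G(y) = (y + 22)*(y + 6) = (22 + y)*(6 + y) = (6 + y)*(22 + y))
(G(6⁴) + 171)² = ((132 + (6⁴)² + 28*6⁴) + 171)² = ((132 + 1296² + 28*1296) + 171)² = ((132 + 1679616 + 36288) + 171)² = (1716036 + 171)² = 1716207² = 2945366466849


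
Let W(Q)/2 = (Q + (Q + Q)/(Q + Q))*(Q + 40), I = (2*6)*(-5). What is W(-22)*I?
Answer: 45360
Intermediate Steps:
I = -60 (I = 12*(-5) = -60)
W(Q) = 2*(1 + Q)*(40 + Q) (W(Q) = 2*((Q + (Q + Q)/(Q + Q))*(Q + 40)) = 2*((Q + (2*Q)/((2*Q)))*(40 + Q)) = 2*((Q + (2*Q)*(1/(2*Q)))*(40 + Q)) = 2*((Q + 1)*(40 + Q)) = 2*((1 + Q)*(40 + Q)) = 2*(1 + Q)*(40 + Q))
W(-22)*I = (80 + 2*(-22)**2 + 82*(-22))*(-60) = (80 + 2*484 - 1804)*(-60) = (80 + 968 - 1804)*(-60) = -756*(-60) = 45360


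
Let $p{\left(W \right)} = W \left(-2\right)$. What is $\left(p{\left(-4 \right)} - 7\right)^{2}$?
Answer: $1$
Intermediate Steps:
$p{\left(W \right)} = - 2 W$
$\left(p{\left(-4 \right)} - 7\right)^{2} = \left(\left(-2\right) \left(-4\right) - 7\right)^{2} = \left(8 - 7\right)^{2} = 1^{2} = 1$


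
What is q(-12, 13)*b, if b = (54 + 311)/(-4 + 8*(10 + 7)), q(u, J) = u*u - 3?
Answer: 17155/44 ≈ 389.89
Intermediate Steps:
q(u, J) = -3 + u**2 (q(u, J) = u**2 - 3 = -3 + u**2)
b = 365/132 (b = 365/(-4 + 8*17) = 365/(-4 + 136) = 365/132 ≈ 2.7652)
q(-12, 13)*b = (-3 + (-12)**2)*(365/132) = (-3 + 144)*(365/132) = 141*(365/132) = 17155/44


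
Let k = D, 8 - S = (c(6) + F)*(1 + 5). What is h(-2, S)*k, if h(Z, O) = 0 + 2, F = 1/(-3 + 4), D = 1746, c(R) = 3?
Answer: 3492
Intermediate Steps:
F = 1 (F = 1/1 = 1)
S = -16 (S = 8 - (3 + 1)*(1 + 5) = 8 - 4*6 = 8 - 1*24 = 8 - 24 = -16)
k = 1746
h(Z, O) = 2
h(-2, S)*k = 2*1746 = 3492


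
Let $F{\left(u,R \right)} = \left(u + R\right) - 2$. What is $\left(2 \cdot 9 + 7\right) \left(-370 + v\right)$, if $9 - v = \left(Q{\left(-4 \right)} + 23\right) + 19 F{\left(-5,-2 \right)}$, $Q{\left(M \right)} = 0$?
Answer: $-5325$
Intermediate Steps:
$F{\left(u,R \right)} = -2 + R + u$ ($F{\left(u,R \right)} = \left(R + u\right) - 2 = -2 + R + u$)
$v = 157$ ($v = 9 - \left(\left(0 + 23\right) + 19 \left(-2 - 2 - 5\right)\right) = 9 - \left(23 + 19 \left(-9\right)\right) = 9 - \left(23 - 171\right) = 9 - -148 = 9 + 148 = 157$)
$\left(2 \cdot 9 + 7\right) \left(-370 + v\right) = \left(2 \cdot 9 + 7\right) \left(-370 + 157\right) = \left(18 + 7\right) \left(-213\right) = 25 \left(-213\right) = -5325$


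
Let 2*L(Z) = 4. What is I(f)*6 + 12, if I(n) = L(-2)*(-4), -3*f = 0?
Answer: -36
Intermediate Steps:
f = 0 (f = -⅓*0 = 0)
L(Z) = 2 (L(Z) = (½)*4 = 2)
I(n) = -8 (I(n) = 2*(-4) = -8)
I(f)*6 + 12 = -8*6 + 12 = -48 + 12 = -36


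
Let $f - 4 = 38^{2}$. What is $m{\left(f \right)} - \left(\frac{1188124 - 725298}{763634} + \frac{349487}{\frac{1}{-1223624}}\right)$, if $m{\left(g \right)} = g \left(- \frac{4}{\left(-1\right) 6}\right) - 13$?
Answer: $\frac{489841446653997418}{1145451} \approx 4.2764 \cdot 10^{11}$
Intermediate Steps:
$f = 1448$ ($f = 4 + 38^{2} = 4 + 1444 = 1448$)
$m{\left(g \right)} = -13 + \frac{2 g}{3}$ ($m{\left(g \right)} = g \left(- \frac{4}{-6}\right) - 13 = g \left(- \frac{4 \left(-1\right)}{6}\right) - 13 = g \left(\left(-1\right) \left(- \frac{2}{3}\right)\right) - 13 = g \frac{2}{3} - 13 = \frac{2 g}{3} - 13 = -13 + \frac{2 g}{3}$)
$m{\left(f \right)} - \left(\frac{1188124 - 725298}{763634} + \frac{349487}{\frac{1}{-1223624}}\right) = \left(-13 + \frac{2}{3} \cdot 1448\right) - \left(\frac{1188124 - 725298}{763634} + \frac{349487}{\frac{1}{-1223624}}\right) = \left(-13 + \frac{2896}{3}\right) - \left(\left(1188124 - 725298\right) \frac{1}{763634} + \frac{349487}{- \frac{1}{1223624}}\right) = \frac{2857}{3} - \left(462826 \cdot \frac{1}{763634} + 349487 \left(-1223624\right)\right) = \frac{2857}{3} - \left(\frac{231413}{381817} - 427640680888\right) = \frac{2857}{3} - - \frac{163280481854382083}{381817} = \frac{2857}{3} + \frac{163280481854382083}{381817} = \frac{489841446653997418}{1145451}$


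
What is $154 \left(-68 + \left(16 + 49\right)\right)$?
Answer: $-462$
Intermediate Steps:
$154 \left(-68 + \left(16 + 49\right)\right) = 154 \left(-68 + 65\right) = 154 \left(-3\right) = -462$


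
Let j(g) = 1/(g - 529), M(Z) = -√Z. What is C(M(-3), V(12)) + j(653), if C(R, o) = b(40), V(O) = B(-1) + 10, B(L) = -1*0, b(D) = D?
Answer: 4961/124 ≈ 40.008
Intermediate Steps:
B(L) = 0
V(O) = 10 (V(O) = 0 + 10 = 10)
j(g) = 1/(-529 + g)
C(R, o) = 40
C(M(-3), V(12)) + j(653) = 40 + 1/(-529 + 653) = 40 + 1/124 = 4961/124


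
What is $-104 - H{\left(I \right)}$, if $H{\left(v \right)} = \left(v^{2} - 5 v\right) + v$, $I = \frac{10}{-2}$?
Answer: $-149$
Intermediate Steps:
$I = -5$ ($I = 10 \left(- \frac{1}{2}\right) = -5$)
$H{\left(v \right)} = v^{2} - 4 v$
$-104 - H{\left(I \right)} = -104 - - 5 \left(-4 - 5\right) = -104 - \left(-5\right) \left(-9\right) = -104 - 45 = -149$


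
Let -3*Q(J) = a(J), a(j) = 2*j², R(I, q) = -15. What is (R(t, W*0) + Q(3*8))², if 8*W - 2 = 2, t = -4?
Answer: 159201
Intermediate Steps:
W = ½ (W = ¼ + (⅛)*2 = ¼ + ¼ = ½ ≈ 0.50000)
Q(J) = -2*J²/3
(R(t, W*0) + Q(3*8))² = (-15 - 2*(3*8)²/3)² = (-15 - ⅔*24²)² = (-15 - ⅔*576)² = (-15 - 384)² = (-399)² = 159201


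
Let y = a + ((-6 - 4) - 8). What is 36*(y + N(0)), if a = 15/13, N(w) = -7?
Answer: -11160/13 ≈ -858.46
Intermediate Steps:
a = 15/13 (a = 15*(1/13) = 15/13 ≈ 1.1538)
y = -219/13 (y = 15/13 + ((-6 - 4) - 8) = 15/13 + (-10 - 8) = 15/13 - 18 = -219/13 ≈ -16.846)
36*(y + N(0)) = 36*(-219/13 - 7) = 36*(-310/13) = -11160/13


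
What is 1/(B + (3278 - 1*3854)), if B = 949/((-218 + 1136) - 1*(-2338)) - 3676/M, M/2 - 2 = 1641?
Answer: -5349608/3085799529 ≈ -0.0017336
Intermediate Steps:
M = 3286 (M = 4 + 2*1641 = 4 + 3282 = 3286)
B = -4425321/5349608 (B = 949/((-218 + 1136) - 1*(-2338)) - 3676/3286 = 949/(918 + 2338) - 3676*1/3286 = 949/3256 - 1838/1643 = -4425321/5349608 ≈ -0.82722)
1/(B + (3278 - 1*3854)) = 1/(-4425321/5349608 + (3278 - 1*3854)) = 1/(-4425321/5349608 + (3278 - 3854)) = 1/(-4425321/5349608 - 576) = 1/(-3085799529/5349608) = -5349608/3085799529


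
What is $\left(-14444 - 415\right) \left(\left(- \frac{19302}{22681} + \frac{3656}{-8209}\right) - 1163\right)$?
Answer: $\frac{3221110223029179}{186188329} \approx 1.73 \cdot 10^{7}$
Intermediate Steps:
$\left(-14444 - 415\right) \left(\left(- \frac{19302}{22681} + \frac{3656}{-8209}\right) - 1163\right) = - 14859 \left(\left(\left(-19302\right) \frac{1}{22681} + 3656 \left(- \frac{1}{8209}\right)\right) - 1163\right) = - 14859 \left(\left(- \frac{19302}{22681} - \frac{3656}{8209}\right) - 1163\right) = - 14859 \left(- \frac{241371854}{186188329} - 1163\right) = \left(-14859\right) \left(- \frac{216778398481}{186188329}\right) = \frac{3221110223029179}{186188329}$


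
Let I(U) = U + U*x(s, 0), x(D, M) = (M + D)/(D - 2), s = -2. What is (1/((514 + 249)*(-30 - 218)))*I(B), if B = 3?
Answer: -9/378448 ≈ -2.3781e-5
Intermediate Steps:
x(D, M) = (D + M)/(-2 + D)
I(U) = 3*U/2 (I(U) = U + U*((-2 + 0)/(-2 - 2)) = U + U*(-2/(-4)) = U + U*(-¼*(-2)) = U + U*(½) = U + U/2 = 3*U/2)
(1/((514 + 249)*(-30 - 218)))*I(B) = (1/((514 + 249)*(-30 - 218)))*((3/2)*3) = (1/(763*(-248)))*(9/2) = ((1/763)*(-1/248))*(9/2) = -1/189224*9/2 = -9/378448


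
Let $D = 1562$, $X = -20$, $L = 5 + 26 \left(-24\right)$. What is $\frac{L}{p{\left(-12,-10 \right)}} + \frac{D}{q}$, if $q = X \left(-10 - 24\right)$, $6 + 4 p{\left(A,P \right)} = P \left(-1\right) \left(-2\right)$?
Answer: $\frac{431073}{4420} \approx 97.528$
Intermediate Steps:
$p{\left(A,P \right)} = - \frac{3}{2} + \frac{P}{2}$ ($p{\left(A,P \right)} = - \frac{3}{2} + \frac{P \left(-1\right) \left(-2\right)}{4} = - \frac{3}{2} + \frac{- P \left(-2\right)}{4} = - \frac{3}{2} + \frac{2 P}{4} = - \frac{3}{2} + \frac{P}{2}$)
$L = -619$ ($L = 5 - 624 = -619$)
$q = 680$ ($q = - 20 \left(-10 - 24\right) = \left(-20\right) \left(-34\right) = 680$)
$\frac{L}{p{\left(-12,-10 \right)}} + \frac{D}{q} = - \frac{619}{- \frac{3}{2} + \frac{1}{2} \left(-10\right)} + \frac{1562}{680} = - \frac{619}{- \frac{3}{2} - 5} + 1562 \cdot \frac{1}{680} = - \frac{619}{- \frac{13}{2}} + \frac{781}{340} = \left(-619\right) \left(- \frac{2}{13}\right) + \frac{781}{340} = \frac{1238}{13} + \frac{781}{340} = \frac{431073}{4420}$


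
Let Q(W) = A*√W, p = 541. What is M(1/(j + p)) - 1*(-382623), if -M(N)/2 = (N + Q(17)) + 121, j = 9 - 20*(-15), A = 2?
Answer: 162511924/425 - 4*√17 ≈ 3.8236e+5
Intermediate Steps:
j = 309 (j = 9 + 300 = 309)
Q(W) = 2*√W
M(N) = -242 - 4*√17 - 2*N (M(N) = -2*((N + 2*√17) + 121) = -2*(121 + N + 2*√17) = -242 - 4*√17 - 2*N)
M(1/(j + p)) - 1*(-382623) = (-242 - 4*√17 - 2/(309 + 541)) - 1*(-382623) = (-242 - 4*√17 - 2/850) + 382623 = (-242 - 4*√17 - 2*1/850) + 382623 = (-242 - 4*√17 - 1/425) + 382623 = (-102851/425 - 4*√17) + 382623 = 162511924/425 - 4*√17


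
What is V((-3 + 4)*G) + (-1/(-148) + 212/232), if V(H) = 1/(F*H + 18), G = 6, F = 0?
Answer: 37705/38628 ≈ 0.97611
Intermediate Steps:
V(H) = 1/18 (V(H) = 1/(0*H + 18) = 1/(0 + 18) = 1/18)
V((-3 + 4)*G) + (-1/(-148) + 212/232) = 1/18 + (-1/(-148) + 212/232) = 1/18 + (-1*(-1/148) + 212*(1/232)) = 1/18 + (1/148 + 53/58) = 1/18 + 3951/4292 = 37705/38628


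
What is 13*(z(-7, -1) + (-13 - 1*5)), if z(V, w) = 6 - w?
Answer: -143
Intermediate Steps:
13*(z(-7, -1) + (-13 - 1*5)) = 13*((6 - 1*(-1)) + (-13 - 1*5)) = 13*((6 + 1) + (-13 - 5)) = 13*(7 - 18) = 13*(-11) = -143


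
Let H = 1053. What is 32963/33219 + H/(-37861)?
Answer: 1213032536/1257704559 ≈ 0.96448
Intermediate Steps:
32963/33219 + H/(-37861) = 32963/33219 + 1053/(-37861) = 32963*(1/33219) + 1053*(-1/37861) = 32963/33219 - 1053/37861 = 1213032536/1257704559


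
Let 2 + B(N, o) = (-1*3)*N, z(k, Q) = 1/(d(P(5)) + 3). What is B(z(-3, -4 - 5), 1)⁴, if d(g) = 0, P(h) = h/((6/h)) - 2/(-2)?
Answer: 81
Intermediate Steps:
P(h) = 1 + h²/6 (P(h) = h*(h/6) - 2*(-½) = h²/6 + 1 = 1 + h²/6)
z(k, Q) = ⅓ (z(k, Q) = 1/(0 + 3) = 1/3 = ⅓)
B(N, o) = -2 - 3*N (B(N, o) = -2 + (-1*3)*N = -2 - 3*N)
B(z(-3, -4 - 5), 1)⁴ = (-2 - 3*⅓)⁴ = (-2 - 1)⁴ = (-3)⁴ = 81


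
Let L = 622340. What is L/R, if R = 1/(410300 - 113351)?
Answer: 184803240660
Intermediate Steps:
R = 1/296949 ≈ 3.3676e-6
L/R = 622340/(1/296949) = 622340*296949 = 184803240660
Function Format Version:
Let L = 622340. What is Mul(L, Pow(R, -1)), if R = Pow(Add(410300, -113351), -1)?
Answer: 184803240660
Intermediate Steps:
R = Rational(1, 296949) (R = Pow(296949, -1) = Rational(1, 296949) ≈ 3.3676e-6)
Mul(L, Pow(R, -1)) = Mul(622340, Pow(Rational(1, 296949), -1)) = Mul(622340, 296949) = 184803240660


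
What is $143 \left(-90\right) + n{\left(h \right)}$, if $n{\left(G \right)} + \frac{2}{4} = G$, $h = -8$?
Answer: $- \frac{25757}{2} \approx -12879.0$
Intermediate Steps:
$n{\left(G \right)} = - \frac{1}{2} + G$
$143 \left(-90\right) + n{\left(h \right)} = 143 \left(-90\right) - \frac{17}{2} = -12870 - \frac{17}{2} = - \frac{25757}{2}$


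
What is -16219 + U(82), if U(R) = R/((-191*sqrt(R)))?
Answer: -16219 - sqrt(82)/191 ≈ -16219.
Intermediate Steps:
U(R) = -sqrt(R)/191 (U(R) = R*(-1/(191*sqrt(R))) = -sqrt(R)/191)
-16219 + U(82) = -16219 - sqrt(82)/191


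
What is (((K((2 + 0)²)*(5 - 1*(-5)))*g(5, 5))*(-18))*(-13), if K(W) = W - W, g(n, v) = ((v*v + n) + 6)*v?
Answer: 0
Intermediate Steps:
g(n, v) = v*(6 + n + v²) (g(n, v) = ((v² + n) + 6)*v = ((n + v²) + 6)*v = (6 + n + v²)*v = v*(6 + n + v²))
K(W) = 0
(((K((2 + 0)²)*(5 - 1*(-5)))*g(5, 5))*(-18))*(-13) = (((0*(5 - 1*(-5)))*(5*(6 + 5 + 5²)))*(-18))*(-13) = (((0*(5 + 5))*(5*(6 + 5 + 25)))*(-18))*(-13) = (((0*10)*(5*36))*(-18))*(-13) = ((0*180)*(-18))*(-13) = (0*(-18))*(-13) = 0*(-13) = 0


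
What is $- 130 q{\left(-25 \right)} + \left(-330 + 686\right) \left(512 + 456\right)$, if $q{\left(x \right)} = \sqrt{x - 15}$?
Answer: $344608 - 260 i \sqrt{10} \approx 3.4461 \cdot 10^{5} - 822.19 i$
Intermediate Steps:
$q{\left(x \right)} = \sqrt{-15 + x}$
$- 130 q{\left(-25 \right)} + \left(-330 + 686\right) \left(512 + 456\right) = - 130 \sqrt{-15 - 25} + \left(-330 + 686\right) \left(512 + 456\right) = - 130 \sqrt{-40} + 356 \cdot 968 = - 130 \cdot 2 i \sqrt{10} + 344608 = - 260 i \sqrt{10} + 344608 = 344608 - 260 i \sqrt{10}$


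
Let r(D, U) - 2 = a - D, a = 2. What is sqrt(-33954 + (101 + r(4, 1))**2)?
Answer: I*sqrt(23753) ≈ 154.12*I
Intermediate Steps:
r(D, U) = 4 - D (r(D, U) = 2 + (2 - D) = 4 - D)
sqrt(-33954 + (101 + r(4, 1))**2) = sqrt(-33954 + (101 + (4 - 1*4))**2) = sqrt(-33954 + (101 + (4 - 4))**2) = sqrt(-33954 + (101 + 0)**2) = sqrt(-33954 + 101**2) = sqrt(-33954 + 10201) = sqrt(-23753) = I*sqrt(23753)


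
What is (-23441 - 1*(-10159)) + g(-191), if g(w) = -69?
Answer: -13351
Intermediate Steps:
(-23441 - 1*(-10159)) + g(-191) = (-23441 - 1*(-10159)) - 69 = (-23441 + 10159) - 69 = -13282 - 69 = -13351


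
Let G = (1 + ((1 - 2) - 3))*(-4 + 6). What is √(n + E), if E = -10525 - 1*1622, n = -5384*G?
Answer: √20157 ≈ 141.98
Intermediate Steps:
G = -6 (G = (1 + (-1 - 3))*2 = (1 - 4)*2 = -3*2 = -6)
n = 32304 (n = -5384*(-6) = 32304)
E = -12147 (E = -10525 - 1622 = -12147)
√(n + E) = √(32304 - 12147) = √20157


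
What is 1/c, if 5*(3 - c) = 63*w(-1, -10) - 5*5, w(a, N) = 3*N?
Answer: 1/386 ≈ 0.0025907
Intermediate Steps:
c = 386 (c = 3 - (63*(3*(-10)) - 5*5)/5 = 3 - (63*(-30) - 25)/5 = 3 - (-1890 - 25)/5 = 3 - ⅕*(-1915) = 3 + 383 = 386)
1/c = 1/386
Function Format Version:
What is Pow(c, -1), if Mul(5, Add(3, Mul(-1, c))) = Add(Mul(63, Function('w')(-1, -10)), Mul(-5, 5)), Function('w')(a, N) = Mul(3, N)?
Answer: Rational(1, 386) ≈ 0.0025907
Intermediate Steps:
c = 386 (c = Add(3, Mul(Rational(-1, 5), Add(Mul(63, Mul(3, -10)), Mul(-5, 5)))) = Add(3, Mul(Rational(-1, 5), Add(Mul(63, -30), -25))) = Add(3, Mul(Rational(-1, 5), Add(-1890, -25))) = Add(3, Mul(Rational(-1, 5), -1915)) = Add(3, 383) = 386)
Pow(c, -1) = Pow(386, -1) = Rational(1, 386)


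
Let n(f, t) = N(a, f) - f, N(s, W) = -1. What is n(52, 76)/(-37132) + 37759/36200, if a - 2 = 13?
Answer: 350996447/336044600 ≈ 1.0445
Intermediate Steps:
a = 15 (a = 2 + 13 = 15)
n(f, t) = -1 - f
n(52, 76)/(-37132) + 37759/36200 = (-1 - 1*52)/(-37132) + 37759/36200 = (-1 - 52)*(-1/37132) + 37759*(1/36200) = -53*(-1/37132) + 37759/36200 = 53/37132 + 37759/36200 = 350996447/336044600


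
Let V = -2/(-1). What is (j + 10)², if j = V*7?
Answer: 576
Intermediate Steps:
V = 2 (V = -2*(-1) = 2)
j = 14 (j = 2*7 = 14)
(j + 10)² = (14 + 10)² = 24² = 576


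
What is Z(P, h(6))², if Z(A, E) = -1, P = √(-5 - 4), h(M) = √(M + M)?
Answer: 1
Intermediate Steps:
h(M) = √2*√M (h(M) = √(2*M) = √2*√M)
P = 3*I (P = √(-9) = 3*I ≈ 3.0*I)
Z(P, h(6))² = (-1)² = 1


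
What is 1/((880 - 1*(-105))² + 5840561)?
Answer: 1/6810786 ≈ 1.4683e-7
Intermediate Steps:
1/((880 - 1*(-105))² + 5840561) = 1/((880 + 105)² + 5840561) = 1/(985² + 5840561) = 1/(970225 + 5840561) = 1/6810786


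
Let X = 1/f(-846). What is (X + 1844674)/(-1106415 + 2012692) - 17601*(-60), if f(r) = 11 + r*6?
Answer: 4847634174134109/4590293005 ≈ 1.0561e+6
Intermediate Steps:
f(r) = 11 + 6*r
X = -1/5065 (X = 1/(11 + 6*(-846)) = 1/(11 - 5076) = 1/(-5065) = -1/5065 ≈ -0.00019743)
(X + 1844674)/(-1106415 + 2012692) - 17601*(-60) = (-1/5065 + 1844674)/(-1106415 + 2012692) - 17601*(-60) = (9343273809/5065)/906277 - 1*(-1056060) = (9343273809/5065)*(1/906277) + 1056060 = 9343273809/4590293005 + 1056060 = 4847634174134109/4590293005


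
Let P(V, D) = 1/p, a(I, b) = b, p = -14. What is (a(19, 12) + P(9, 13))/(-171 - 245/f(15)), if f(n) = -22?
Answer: -1837/24619 ≈ -0.074617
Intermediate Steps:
P(V, D) = -1/14 (P(V, D) = 1/(-14) = -1/14)
(a(19, 12) + P(9, 13))/(-171 - 245/f(15)) = (12 - 1/14)/(-171 - 245/(-22)) = 167/(14*(-171 - 245*(-1/22))) = 167/(14*(-171 + 245/22)) = 167/(14*(-3517/22)) = (167/14)*(-22/3517) = -1837/24619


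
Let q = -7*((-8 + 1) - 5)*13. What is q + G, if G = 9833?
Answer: 10925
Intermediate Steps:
q = 1092 (q = -7*(-7 - 5)*13 = -7*(-12)*13 = 84*13 = 1092)
q + G = 1092 + 9833 = 10925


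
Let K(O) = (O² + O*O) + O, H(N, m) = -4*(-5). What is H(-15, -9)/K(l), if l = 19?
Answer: 20/741 ≈ 0.026991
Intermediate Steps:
H(N, m) = 20
K(O) = O + 2*O² (K(O) = (O² + O²) + O = 2*O² + O = O + 2*O²)
H(-15, -9)/K(l) = 20/((19*(1 + 2*19))) = 20/((19*(1 + 38))) = 20/((19*39)) = 20/741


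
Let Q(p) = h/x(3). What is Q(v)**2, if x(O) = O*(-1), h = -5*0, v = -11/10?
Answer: 0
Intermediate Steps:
v = -11/10 (v = -11*1/10 = -11/10 ≈ -1.1000)
h = 0
x(O) = -O
Q(p) = 0 (Q(p) = 0/((-1*3)) = 0/(-3) = 0*(-1/3) = 0)
Q(v)**2 = 0**2 = 0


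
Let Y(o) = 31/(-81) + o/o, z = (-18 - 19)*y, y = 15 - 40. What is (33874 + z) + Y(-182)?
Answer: 2818769/81 ≈ 34800.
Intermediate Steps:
y = -25
z = 925 (z = (-18 - 19)*(-25) = -37*(-25) = 925)
Y(o) = 50/81 (Y(o) = 31*(-1/81) + 1 = -31/81 + 1 = 50/81)
(33874 + z) + Y(-182) = (33874 + 925) + 50/81 = 34799 + 50/81 = 2818769/81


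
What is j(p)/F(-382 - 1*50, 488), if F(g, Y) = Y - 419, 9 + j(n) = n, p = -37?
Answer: -⅔ ≈ -0.66667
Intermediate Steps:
j(n) = -9 + n
F(g, Y) = -419 + Y
j(p)/F(-382 - 1*50, 488) = (-9 - 37)/(-419 + 488) = -46/69 = -46*1/69 = -⅔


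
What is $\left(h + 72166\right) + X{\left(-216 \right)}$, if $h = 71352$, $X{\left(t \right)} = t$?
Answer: $143302$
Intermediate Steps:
$\left(h + 72166\right) + X{\left(-216 \right)} = \left(71352 + 72166\right) - 216 = 143518 - 216 = 143302$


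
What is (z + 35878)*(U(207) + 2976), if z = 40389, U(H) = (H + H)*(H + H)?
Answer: 13298829324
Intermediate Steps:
U(H) = 4*H² (U(H) = (2*H)*(2*H) = 4*H²)
(z + 35878)*(U(207) + 2976) = (40389 + 35878)*(4*207² + 2976) = 76267*(4*42849 + 2976) = 76267*(171396 + 2976) = 76267*174372 = 13298829324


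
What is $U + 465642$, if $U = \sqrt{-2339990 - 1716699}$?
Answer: $465642 + i \sqrt{4056689} \approx 4.6564 \cdot 10^{5} + 2014.1 i$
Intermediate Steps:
$U = i \sqrt{4056689}$ ($U = \sqrt{-4056689} = i \sqrt{4056689} \approx 2014.1 i$)
$U + 465642 = i \sqrt{4056689} + 465642 = 465642 + i \sqrt{4056689}$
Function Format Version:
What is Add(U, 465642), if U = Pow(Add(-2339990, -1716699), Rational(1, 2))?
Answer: Add(465642, Mul(I, Pow(4056689, Rational(1, 2)))) ≈ Add(4.6564e+5, Mul(2014.1, I))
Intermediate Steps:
U = Mul(I, Pow(4056689, Rational(1, 2))) (U = Pow(-4056689, Rational(1, 2)) = Mul(I, Pow(4056689, Rational(1, 2))) ≈ Mul(2014.1, I))
Add(U, 465642) = Add(Mul(I, Pow(4056689, Rational(1, 2))), 465642) = Add(465642, Mul(I, Pow(4056689, Rational(1, 2))))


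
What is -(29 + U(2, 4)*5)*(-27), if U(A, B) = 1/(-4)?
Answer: 2997/4 ≈ 749.25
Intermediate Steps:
U(A, B) = -¼
-(29 + U(2, 4)*5)*(-27) = -(29 - ¼*5)*(-27) = -(29 - 5/4)*(-27) = -111*(-27)/4 = -1*(-2997/4) = 2997/4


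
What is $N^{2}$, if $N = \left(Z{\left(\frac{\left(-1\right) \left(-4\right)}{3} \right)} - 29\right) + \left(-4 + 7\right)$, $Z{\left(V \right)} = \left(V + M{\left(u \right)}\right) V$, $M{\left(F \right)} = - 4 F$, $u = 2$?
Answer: $\frac{98596}{81} \approx 1217.2$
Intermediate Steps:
$Z{\left(V \right)} = V \left(-8 + V\right)$ ($Z{\left(V \right)} = \left(V - 8\right) V = \left(-8 + V\right) V = V \left(-8 + V\right)$)
$N = - \frac{314}{9}$ ($N = \left(\frac{\left(-1\right) \left(-4\right)}{3} \left(-8 + \frac{\left(-1\right) \left(-4\right)}{3}\right) - 29\right) + \left(-4 + 7\right) = \left(4 \cdot \frac{1}{3} \left(-8 + 4 \cdot \frac{1}{3}\right) - 29\right) + 3 = \left(\frac{4 \left(-8 + \frac{4}{3}\right)}{3} - 29\right) + 3 = \left(\frac{4}{3} \left(- \frac{20}{3}\right) - 29\right) + 3 = \left(- \frac{80}{9} - 29\right) + 3 = - \frac{341}{9} + 3 = - \frac{314}{9} \approx -34.889$)
$N^{2} = \left(- \frac{314}{9}\right)^{2} = \frac{98596}{81}$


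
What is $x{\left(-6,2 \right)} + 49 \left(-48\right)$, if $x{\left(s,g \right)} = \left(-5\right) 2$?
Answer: $-2362$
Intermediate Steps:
$x{\left(s,g \right)} = -10$
$x{\left(-6,2 \right)} + 49 \left(-48\right) = -10 + 49 \left(-48\right) = -10 - 2352 = -2362$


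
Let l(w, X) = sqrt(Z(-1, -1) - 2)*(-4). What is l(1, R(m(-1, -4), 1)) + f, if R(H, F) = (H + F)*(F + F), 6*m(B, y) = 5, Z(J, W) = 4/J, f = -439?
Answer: -439 - 4*I*sqrt(6) ≈ -439.0 - 9.798*I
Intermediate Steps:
m(B, y) = 5/6 (m(B, y) = (1/6)*5 = 5/6)
R(H, F) = 2*F*(F + H) (R(H, F) = (F + H)*(2*F) = 2*F*(F + H))
l(w, X) = -4*I*sqrt(6) (l(w, X) = sqrt(4/(-1) - 2)*(-4) = sqrt(4*(-1) - 2)*(-4) = sqrt(-4 - 2)*(-4) = sqrt(-6)*(-4) = (I*sqrt(6))*(-4) = -4*I*sqrt(6))
l(1, R(m(-1, -4), 1)) + f = -4*I*sqrt(6) - 439 = -439 - 4*I*sqrt(6)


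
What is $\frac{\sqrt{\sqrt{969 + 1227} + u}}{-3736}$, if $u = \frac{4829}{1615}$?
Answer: $- \frac{\sqrt{7798835 + 15649350 \sqrt{61}}}{6033640} \approx -0.0018899$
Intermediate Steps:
$u = \frac{4829}{1615}$ ($u = 4829 \cdot \frac{1}{1615} = \frac{4829}{1615} \approx 2.9901$)
$\frac{\sqrt{\sqrt{969 + 1227} + u}}{-3736} = \frac{\sqrt{\sqrt{969 + 1227} + \frac{4829}{1615}}}{-3736} = \sqrt{\sqrt{2196} + \frac{4829}{1615}} \left(- \frac{1}{3736}\right) = \sqrt{6 \sqrt{61} + \frac{4829}{1615}} \left(- \frac{1}{3736}\right) = \sqrt{\frac{4829}{1615} + 6 \sqrt{61}} \left(- \frac{1}{3736}\right) = - \frac{\sqrt{\frac{4829}{1615} + 6 \sqrt{61}}}{3736}$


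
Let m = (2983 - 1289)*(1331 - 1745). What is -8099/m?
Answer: 1157/100188 ≈ 0.011548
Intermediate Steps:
m = -701316 (m = 1694*(-414) = -701316)
-8099/m = -8099/(-701316) = -8099*(-1/701316) = 1157/100188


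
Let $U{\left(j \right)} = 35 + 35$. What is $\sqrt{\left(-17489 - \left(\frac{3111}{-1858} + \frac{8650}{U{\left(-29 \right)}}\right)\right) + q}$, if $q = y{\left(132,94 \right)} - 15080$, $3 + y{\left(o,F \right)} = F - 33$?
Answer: $\frac{i \sqrt{5520051507754}}{13006} \approx 180.65 i$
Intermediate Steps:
$U{\left(j \right)} = 70$
$y{\left(o,F \right)} = -36 + F$ ($y{\left(o,F \right)} = -3 + \left(F - 33\right) = -3 + \left(-33 + F\right) = -36 + F$)
$q = -15022$ ($q = \left(-36 + 94\right) - 15080 = 58 - 15080 = -15022$)
$\sqrt{\left(-17489 - \left(\frac{3111}{-1858} + \frac{8650}{U{\left(-29 \right)}}\right)\right) + q} = \sqrt{\left(-17489 - \left(\frac{3111}{-1858} + \frac{8650}{70}\right)\right) - 15022} = \sqrt{\left(-17489 - \left(3111 \left(- \frac{1}{1858}\right) + 8650 \cdot \frac{1}{70}\right)\right) - 15022} = \sqrt{\left(-17489 - \left(- \frac{3111}{1858} + \frac{865}{7}\right)\right) - 15022} = \sqrt{\left(-17489 - \frac{1585393}{13006}\right) - 15022} = \sqrt{- \frac{229047327}{13006} - 15022} = \sqrt{- \frac{424423459}{13006}} = \frac{i \sqrt{5520051507754}}{13006}$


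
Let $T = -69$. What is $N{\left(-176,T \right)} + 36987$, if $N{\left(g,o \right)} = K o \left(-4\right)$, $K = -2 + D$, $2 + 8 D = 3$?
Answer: $\frac{72939}{2} \approx 36470.0$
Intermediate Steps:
$D = \frac{1}{8}$ ($D = - \frac{1}{4} + \frac{1}{8} \cdot 3 = - \frac{1}{4} + \frac{3}{8} = \frac{1}{8} \approx 0.125$)
$K = - \frac{15}{8}$ ($K = -2 + \frac{1}{8} = - \frac{15}{8} \approx -1.875$)
$N{\left(g,o \right)} = \frac{15 o}{2}$ ($N{\left(g,o \right)} = - \frac{15 o}{8} \left(-4\right) = \frac{15 o}{2}$)
$N{\left(-176,T \right)} + 36987 = \frac{15}{2} \left(-69\right) + 36987 = - \frac{1035}{2} + 36987 = \frac{72939}{2}$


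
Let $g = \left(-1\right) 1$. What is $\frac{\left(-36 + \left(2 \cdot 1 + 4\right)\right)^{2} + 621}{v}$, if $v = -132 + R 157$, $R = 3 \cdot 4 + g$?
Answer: $\frac{1521}{1595} \approx 0.9536$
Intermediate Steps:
$g = -1$
$R = 11$ ($R = 3 \cdot 4 - 1 = 12 - 1 = 11$)
$v = 1595$ ($v = -132 + 11 \cdot 157 = -132 + 1727 = 1595$)
$\frac{\left(-36 + \left(2 \cdot 1 + 4\right)\right)^{2} + 621}{v} = \frac{\left(-36 + \left(2 \cdot 1 + 4\right)\right)^{2} + 621}{1595} = \left(\left(-36 + \left(2 + 4\right)\right)^{2} + 621\right) \frac{1}{1595} = \left(\left(-36 + 6\right)^{2} + 621\right) \frac{1}{1595} = \left(\left(-30\right)^{2} + 621\right) \frac{1}{1595} = \left(900 + 621\right) \frac{1}{1595} = 1521 \cdot \frac{1}{1595} = \frac{1521}{1595}$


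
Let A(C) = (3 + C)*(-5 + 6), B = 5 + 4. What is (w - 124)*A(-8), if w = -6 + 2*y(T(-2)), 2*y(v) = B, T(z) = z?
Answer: 605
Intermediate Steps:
B = 9
y(v) = 9/2 (y(v) = (1/2)*9 = 9/2)
w = 3 (w = -6 + 2*(9/2) = -6 + 9 = 3)
A(C) = 3 + C (A(C) = (3 + C)*1 = 3 + C)
(w - 124)*A(-8) = (3 - 124)*(3 - 8) = -121*(-5) = 605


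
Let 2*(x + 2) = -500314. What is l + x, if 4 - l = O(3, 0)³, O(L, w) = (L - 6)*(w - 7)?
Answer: -259416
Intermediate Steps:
x = -250159 (x = -2 + (½)*(-500314) = -2 - 250157 = -250159)
O(L, w) = (-7 + w)*(-6 + L) (O(L, w) = (-6 + L)*(-7 + w) = (-7 + w)*(-6 + L))
l = -9257 (l = 4 - (42 - 7*3 - 6*0 + 3*0)³ = 4 - (42 - 21 + 0 + 0)³ = 4 - 1*21³ = 4 - 1*9261 = 4 - 9261 = -9257)
l + x = -9257 - 250159 = -259416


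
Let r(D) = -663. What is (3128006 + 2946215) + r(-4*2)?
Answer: 6073558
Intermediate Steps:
(3128006 + 2946215) + r(-4*2) = (3128006 + 2946215) - 663 = 6074221 - 663 = 6073558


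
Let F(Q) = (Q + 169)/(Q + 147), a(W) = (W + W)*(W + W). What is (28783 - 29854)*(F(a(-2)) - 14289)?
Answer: 2494275462/163 ≈ 1.5302e+7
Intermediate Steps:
a(W) = 4*W² (a(W) = (2*W)*(2*W) = 4*W²)
F(Q) = (169 + Q)/(147 + Q)
(28783 - 29854)*(F(a(-2)) - 14289) = (28783 - 29854)*((169 + 4*(-2)²)/(147 + 4*(-2)²) - 14289) = -1071*((169 + 4*4)/(147 + 4*4) - 14289) = -1071*((169 + 16)/(147 + 16) - 14289) = -1071*(185/163 - 14289) = -1071*(-2328922/163) = 2494275462/163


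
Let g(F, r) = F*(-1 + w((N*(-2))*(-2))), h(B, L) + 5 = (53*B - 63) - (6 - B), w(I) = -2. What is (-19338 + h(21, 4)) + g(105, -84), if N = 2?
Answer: -18593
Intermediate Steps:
h(B, L) = -74 + 54*B (h(B, L) = -5 + ((53*B - 63) - (6 - B)) = -5 + ((-63 + 53*B) + (-6 + B)) = -5 + (-69 + 54*B) = -74 + 54*B)
g(F, r) = -3*F (g(F, r) = F*(-1 - 2) = F*(-3) = -3*F)
(-19338 + h(21, 4)) + g(105, -84) = (-19338 + (-74 + 54*21)) - 3*105 = (-19338 + (-74 + 1134)) - 315 = (-19338 + 1060) - 315 = -18278 - 315 = -18593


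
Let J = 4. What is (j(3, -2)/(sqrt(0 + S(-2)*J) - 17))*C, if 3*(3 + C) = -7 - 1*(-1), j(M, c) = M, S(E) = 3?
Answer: 255/277 + 30*sqrt(3)/277 ≈ 1.1082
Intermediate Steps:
C = -5 (C = -3 + (-7 - 1*(-1))/3 = -3 + (-7 + 1)/3 = -3 + (1/3)*(-6) = -3 - 2 = -5)
(j(3, -2)/(sqrt(0 + S(-2)*J) - 17))*C = (3/(sqrt(0 + 3*4) - 17))*(-5) = (3/(sqrt(0 + 12) - 17))*(-5) = (3/(sqrt(12) - 17))*(-5) = (3/(2*sqrt(3) - 17))*(-5) = (3/(-17 + 2*sqrt(3)))*(-5) = -15/(-17 + 2*sqrt(3))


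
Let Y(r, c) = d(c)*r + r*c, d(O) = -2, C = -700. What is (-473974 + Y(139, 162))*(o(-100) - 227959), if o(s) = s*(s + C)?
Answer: 66838110906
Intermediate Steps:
Y(r, c) = -2*r + c*r (Y(r, c) = -2*r + r*c = -2*r + c*r)
o(s) = s*(-700 + s) (o(s) = s*(s - 700) = s*(-700 + s))
(-473974 + Y(139, 162))*(o(-100) - 227959) = (-473974 + 139*(-2 + 162))*(-100*(-700 - 100) - 227959) = (-473974 + 139*160)*(-100*(-800) - 227959) = (-473974 + 22240)*(80000 - 227959) = -451734*(-147959) = 66838110906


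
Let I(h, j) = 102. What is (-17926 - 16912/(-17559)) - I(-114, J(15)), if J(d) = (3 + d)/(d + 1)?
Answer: -316536740/17559 ≈ -18027.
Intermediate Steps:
J(d) = (3 + d)/(1 + d)
(-17926 - 16912/(-17559)) - I(-114, J(15)) = (-17926 - 16912/(-17559)) - 1*102 = (-17926 - 16912*(-1/17559)) - 102 = (-17926 + 16912/17559) - 102 = -314745722/17559 - 102 = -316536740/17559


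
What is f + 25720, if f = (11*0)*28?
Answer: 25720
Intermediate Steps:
f = 0 (f = 0*28 = 0)
f + 25720 = 0 + 25720 = 25720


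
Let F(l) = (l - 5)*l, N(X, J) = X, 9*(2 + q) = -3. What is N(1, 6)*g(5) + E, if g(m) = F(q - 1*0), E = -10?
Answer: 64/9 ≈ 7.1111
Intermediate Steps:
q = -7/3 (q = -2 + (1/9)*(-3) = -2 - 1/3 = -7/3 ≈ -2.3333)
F(l) = l*(-5 + l) (F(l) = (-5 + l)*l = l*(-5 + l))
g(m) = 154/9 (g(m) = (-7/3 - 1*0)*(-5 + (-7/3 - 1*0)) = (-7/3 + 0)*(-5 + (-7/3 + 0)) = -7*(-5 - 7/3)/3 = -7/3*(-22/3) = 154/9)
N(1, 6)*g(5) + E = 1*(154/9) - 10 = 154/9 - 10 = 64/9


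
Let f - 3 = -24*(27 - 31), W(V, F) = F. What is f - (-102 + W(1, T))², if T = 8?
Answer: -8737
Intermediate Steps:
f = 99 (f = 3 - 24*(27 - 31) = 3 - 24*(-4) = 3 + 96 = 99)
f - (-102 + W(1, T))² = 99 - (-102 + 8)² = 99 - 1*(-94)² = 99 - 1*8836 = 99 - 8836 = -8737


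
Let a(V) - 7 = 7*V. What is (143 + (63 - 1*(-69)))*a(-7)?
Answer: -11550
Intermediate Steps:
a(V) = 7 + 7*V
(143 + (63 - 1*(-69)))*a(-7) = (143 + (63 - 1*(-69)))*(7 + 7*(-7)) = (143 + (63 + 69))*(7 - 49) = (143 + 132)*(-42) = 275*(-42) = -11550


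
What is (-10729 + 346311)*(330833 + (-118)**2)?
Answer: 115694243574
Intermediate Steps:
(-10729 + 346311)*(330833 + (-118)**2) = 335582*(330833 + 13924) = 335582*344757 = 115694243574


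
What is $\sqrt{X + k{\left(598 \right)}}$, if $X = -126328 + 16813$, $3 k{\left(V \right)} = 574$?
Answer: $\frac{i \sqrt{983913}}{3} \approx 330.64 i$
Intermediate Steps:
$k{\left(V \right)} = \frac{574}{3}$ ($k{\left(V \right)} = \frac{1}{3} \cdot 574 = \frac{574}{3}$)
$X = -109515$
$\sqrt{X + k{\left(598 \right)}} = \sqrt{-109515 + \frac{574}{3}} = \sqrt{- \frac{327971}{3}} = \frac{i \sqrt{983913}}{3}$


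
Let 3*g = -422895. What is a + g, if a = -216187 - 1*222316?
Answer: -579468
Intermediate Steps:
g = -140965 (g = (⅓)*(-422895) = -140965)
a = -438503 (a = -216187 - 222316 = -438503)
a + g = -438503 - 140965 = -579468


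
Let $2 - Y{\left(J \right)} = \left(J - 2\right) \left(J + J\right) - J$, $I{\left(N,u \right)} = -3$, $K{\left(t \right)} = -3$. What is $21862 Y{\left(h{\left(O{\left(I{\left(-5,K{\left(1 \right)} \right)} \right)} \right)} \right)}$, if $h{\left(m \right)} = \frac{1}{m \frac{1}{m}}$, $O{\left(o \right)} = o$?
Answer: $109310$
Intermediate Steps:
$h{\left(m \right)} = 1$ ($h{\left(m \right)} = 1^{-1} = 1$)
$Y{\left(J \right)} = 2 + J - 2 J \left(-2 + J\right)$ ($Y{\left(J \right)} = 2 - \left(\left(J - 2\right) \left(J + J\right) - J\right) = 2 - \left(\left(-2 + J\right) 2 J - J\right) = 2 - \left(2 J \left(-2 + J\right) - J\right) = 2 - \left(- J + 2 J \left(-2 + J\right)\right) = 2 + J - 2 J \left(-2 + J\right)$)
$21862 Y{\left(h{\left(O{\left(I{\left(-5,K{\left(1 \right)} \right)} \right)} \right)} \right)} = 21862 \left(2 - 2 \cdot 1^{2} + 5 \cdot 1\right) = 21862 \left(2 - 2 + 5\right) = 21862 \cdot 5 = 109310$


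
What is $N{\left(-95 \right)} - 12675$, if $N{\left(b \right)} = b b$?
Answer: $-3650$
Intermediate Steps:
$N{\left(b \right)} = b^{2}$
$N{\left(-95 \right)} - 12675 = \left(-95\right)^{2} - 12675 = 9025 - 12675 = -3650$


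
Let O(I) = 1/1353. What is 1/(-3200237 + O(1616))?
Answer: -1353/4329920660 ≈ -3.1248e-7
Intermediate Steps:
O(I) = 1/1353
1/(-3200237 + O(1616)) = 1/(-3200237 + 1/1353) = 1/(-4329920660/1353) = -1353/4329920660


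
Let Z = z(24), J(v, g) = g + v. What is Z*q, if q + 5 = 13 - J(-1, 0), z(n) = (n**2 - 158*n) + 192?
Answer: -27216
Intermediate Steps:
z(n) = 192 + n**2 - 158*n
Z = -3024 (Z = 192 + 24**2 - 158*24 = 192 + 576 - 3792 = -3024)
q = 9 (q = -5 + (13 - (0 - 1)) = -5 + (13 - 1*(-1)) = -5 + (13 + 1) = -5 + 14 = 9)
Z*q = -3024*9 = -27216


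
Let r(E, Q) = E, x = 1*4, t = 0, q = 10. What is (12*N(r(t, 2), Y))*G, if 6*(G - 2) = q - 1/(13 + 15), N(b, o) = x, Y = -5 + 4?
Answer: 1230/7 ≈ 175.71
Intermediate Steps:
Y = -1
x = 4
N(b, o) = 4
G = 205/56 (G = 2 + (10 - 1/(13 + 15))/6 = 2 + (10 - 1/28)/6 = 2 + (1/6)*(279/28) = 2 + 93/56 = 205/56 ≈ 3.6607)
(12*N(r(t, 2), Y))*G = (12*4)*(205/56) = 48*(205/56) = 1230/7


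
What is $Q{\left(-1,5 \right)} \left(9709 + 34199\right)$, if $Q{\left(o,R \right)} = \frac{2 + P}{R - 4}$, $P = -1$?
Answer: $43908$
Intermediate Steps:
$Q{\left(o,R \right)} = \frac{1}{-4 + R}$ ($Q{\left(o,R \right)} = \frac{2 - 1}{R - 4} = 1 \frac{1}{-4 + R} = \frac{1}{-4 + R}$)
$Q{\left(-1,5 \right)} \left(9709 + 34199\right) = \frac{9709 + 34199}{-4 + 5} = 1^{-1} \cdot 43908 = 1 \cdot 43908 = 43908$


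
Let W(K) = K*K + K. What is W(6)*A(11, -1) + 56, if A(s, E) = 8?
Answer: 392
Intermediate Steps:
W(K) = K + K² (W(K) = K² + K = K + K²)
W(6)*A(11, -1) + 56 = (6*(1 + 6))*8 + 56 = (6*7)*8 + 56 = 42*8 + 56 = 336 + 56 = 392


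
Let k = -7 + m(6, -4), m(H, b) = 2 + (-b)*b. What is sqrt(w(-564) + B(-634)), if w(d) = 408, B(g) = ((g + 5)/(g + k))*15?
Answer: sqrt(7248885)/131 ≈ 20.552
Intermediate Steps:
m(H, b) = 2 - b**2
k = -21 (k = -7 + (2 - 1*(-4)**2) = -7 + (2 - 1*16) = -7 + (2 - 16) = -7 - 14 = -21)
B(g) = 15*(5 + g)/(-21 + g) (B(g) = ((g + 5)/(g - 21))*15 = ((5 + g)/(-21 + g))*15 = 15*(5 + g)/(-21 + g))
sqrt(w(-564) + B(-634)) = sqrt(408 + 15*(5 - 634)/(-21 - 634)) = sqrt(408 + 15*(-629)/(-655)) = sqrt(408 + 15*(-1/655)*(-629)) = sqrt(408 + 1887/131) = sqrt(55335/131) = sqrt(7248885)/131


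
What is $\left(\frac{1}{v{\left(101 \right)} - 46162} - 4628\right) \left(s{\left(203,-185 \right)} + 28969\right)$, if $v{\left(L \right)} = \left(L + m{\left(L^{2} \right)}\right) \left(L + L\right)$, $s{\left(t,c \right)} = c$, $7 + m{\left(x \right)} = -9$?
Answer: $- \frac{241380783623}{1812} \approx -1.3321 \cdot 10^{8}$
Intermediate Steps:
$m{\left(x \right)} = -16$ ($m{\left(x \right)} = -7 - 9 = -16$)
$v{\left(L \right)} = 2 L \left(-16 + L\right)$ ($v{\left(L \right)} = \left(L - 16\right) \left(L + L\right) = \left(-16 + L\right) 2 L = 2 L \left(-16 + L\right)$)
$\left(\frac{1}{v{\left(101 \right)} - 46162} - 4628\right) \left(s{\left(203,-185 \right)} + 28969\right) = \left(\frac{1}{2 \cdot 101 \left(-16 + 101\right) - 46162} - 4628\right) \left(-185 + 28969\right) = \left(\frac{1}{2 \cdot 101 \cdot 85 - 46162} - 4628\right) 28784 = \left(\frac{1}{17170 - 46162} - 4628\right) 28784 = \left(\frac{1}{-28992} - 4628\right) 28784 = \left(- \frac{1}{28992} - 4628\right) 28784 = \left(- \frac{134174977}{28992}\right) 28784 = - \frac{241380783623}{1812}$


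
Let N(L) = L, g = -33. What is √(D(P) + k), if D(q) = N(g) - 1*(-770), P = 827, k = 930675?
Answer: 2*√232853 ≈ 965.10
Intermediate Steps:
D(q) = 737 (D(q) = -33 - 1*(-770) = -33 + 770 = 737)
√(D(P) + k) = √(737 + 930675) = √931412 = 2*√232853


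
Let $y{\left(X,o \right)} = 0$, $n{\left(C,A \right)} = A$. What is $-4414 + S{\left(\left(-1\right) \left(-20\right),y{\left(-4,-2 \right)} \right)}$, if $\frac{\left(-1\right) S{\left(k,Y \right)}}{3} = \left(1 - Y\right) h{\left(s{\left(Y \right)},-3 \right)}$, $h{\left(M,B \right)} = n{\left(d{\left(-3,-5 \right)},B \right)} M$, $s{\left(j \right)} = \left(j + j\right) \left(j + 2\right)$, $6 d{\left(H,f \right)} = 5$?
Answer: $-4414$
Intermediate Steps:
$d{\left(H,f \right)} = \frac{5}{6}$ ($d{\left(H,f \right)} = \frac{1}{6} \cdot 5 = \frac{5}{6}$)
$s{\left(j \right)} = 2 j \left(2 + j\right)$
$h{\left(M,B \right)} = B M$
$S{\left(k,Y \right)} = 18 Y \left(1 - Y\right) \left(2 + Y\right)$ ($S{\left(k,Y \right)} = - 3 \left(1 - Y\right) \left(- 3 \cdot 2 Y \left(2 + Y\right)\right) = - 3 \left(1 - Y\right) \left(- 6 Y \left(2 + Y\right)\right) = - 3 \left(- 6 Y \left(1 - Y\right) \left(2 + Y\right)\right) = 18 Y \left(1 - Y\right) \left(2 + Y\right)$)
$-4414 + S{\left(\left(-1\right) \left(-20\right),y{\left(-4,-2 \right)} \right)} = -4414 + 18 \cdot 0 \left(2 - 0 - 0^{2}\right) = -4414 + 18 \cdot 0 \left(2 + 0 - 0\right) = -4414 + 18 \cdot 0 \left(2 + 0 + 0\right) = -4414 + 18 \cdot 0 \cdot 2 = -4414 + 0 = -4414$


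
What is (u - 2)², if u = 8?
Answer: 36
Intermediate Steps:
(u - 2)² = (8 - 2)² = 6² = 36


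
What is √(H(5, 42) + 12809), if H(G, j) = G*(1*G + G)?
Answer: √12859 ≈ 113.40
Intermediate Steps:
H(G, j) = 2*G² (H(G, j) = G*(G + G) = G*(2*G) = 2*G²)
√(H(5, 42) + 12809) = √(2*5² + 12809) = √(2*25 + 12809) = √(50 + 12809) = √12859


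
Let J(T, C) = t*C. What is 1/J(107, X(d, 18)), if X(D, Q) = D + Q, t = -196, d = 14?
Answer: -1/6272 ≈ -0.00015944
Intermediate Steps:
J(T, C) = -196*C
1/J(107, X(d, 18)) = 1/(-196*(14 + 18)) = 1/(-196*32) = 1/(-6272) = -1/6272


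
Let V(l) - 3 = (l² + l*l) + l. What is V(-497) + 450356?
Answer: 943880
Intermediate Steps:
V(l) = 3 + l + 2*l² (V(l) = 3 + ((l² + l*l) + l) = 3 + ((l² + l²) + l) = 3 + (2*l² + l) = 3 + (l + 2*l²) = 3 + l + 2*l²)
V(-497) + 450356 = (3 - 497 + 2*(-497)²) + 450356 = (3 - 497 + 2*247009) + 450356 = (3 - 497 + 494018) + 450356 = 493524 + 450356 = 943880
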